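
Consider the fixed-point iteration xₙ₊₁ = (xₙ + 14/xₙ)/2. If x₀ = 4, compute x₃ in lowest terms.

x₁ = (4 + 14/4)/2 = 15/4.
x₂ = (15/4 + 14/(15/4))/2 = 449/120.
x₃ = (449/120 + 14/(449/120))/2 = 403201/107760.

403201/107760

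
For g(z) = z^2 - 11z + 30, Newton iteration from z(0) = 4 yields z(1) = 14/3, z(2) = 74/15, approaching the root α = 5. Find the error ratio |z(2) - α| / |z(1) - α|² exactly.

z(1) - α = 14/3 - 5 = -1/3, so |z(1) - α| = 1/3.
z(2) - α = 74/15 - 5 = -1/15, so |z(2) - α| = 1/15.
|z(1) - α|² = 1/9.
Ratio = (1/15) / (1/9) = 3/5.

3/5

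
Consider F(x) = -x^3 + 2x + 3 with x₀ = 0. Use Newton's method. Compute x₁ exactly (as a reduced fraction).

-3/2

F'(x) = -3x^2 + 2.
F(0) = 3, F'(0) = 2, so x₁ = 0 - 3/2 = -3/2.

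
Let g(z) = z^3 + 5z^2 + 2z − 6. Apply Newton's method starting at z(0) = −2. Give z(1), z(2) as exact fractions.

g'(z) = 3z^2 + 10z + 2.
g(−2) = 2, g'(−2) = −6, so z(1) = (−2) − 2/(−6) = −5/3.
g(−5/3) = −2/27, g'(−5/3) = −19/3, so z(2) = (−5/3) − (−2/27)/(−19/3) = −287/171.

z(1) = −5/3, z(2) = −287/171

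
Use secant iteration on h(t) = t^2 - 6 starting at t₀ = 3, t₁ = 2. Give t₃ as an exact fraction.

h(3) = 3, h(2) = -2. t₂ = 2 - (-2)·(2 - 3)/((-2) - 3) = 12/5.
h(2) = -2, h(12/5) = -6/25. t₃ = (12/5) - (-6/25)·((12/5) - 2)/((-6/25) - (-2)) = 27/11.

27/11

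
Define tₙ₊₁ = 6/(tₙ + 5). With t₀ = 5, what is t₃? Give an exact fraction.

84/85

t₁ = 6/(5 + 5) = 3/5.
t₂ = 6/(3/5 + 5) = 15/14.
t₃ = 6/(15/14 + 5) = 84/85.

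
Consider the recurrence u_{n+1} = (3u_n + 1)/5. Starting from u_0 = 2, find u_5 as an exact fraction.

u_1 = (3·2 + 1)/5 = 7/5.
u_2 = (3·(7/5) + 1)/5 = 26/25.
u_3 = (3·(26/25) + 1)/5 = 103/125.
u_4 = (3·(103/125) + 1)/5 = 434/625.
u_5 = (3·(434/625) + 1)/5 = 1927/3125.

1927/3125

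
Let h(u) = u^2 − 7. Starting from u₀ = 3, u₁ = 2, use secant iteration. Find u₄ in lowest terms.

h(3) = 2, h(2) = −3. u₂ = 2 − (−3)·(2 − 3)/((−3) − 2) = 13/5.
h(2) = −3, h(13/5) = −6/25. u₃ = (13/5) − (−6/25)·((13/5) − 2)/((−6/25) − (−3)) = 61/23.
h(13/5) = −6/25, h(61/23) = 18/529. u₄ = (61/23) − (18/529)·((61/23) − (13/5))/((18/529) − (−6/25)) = 799/302.

799/302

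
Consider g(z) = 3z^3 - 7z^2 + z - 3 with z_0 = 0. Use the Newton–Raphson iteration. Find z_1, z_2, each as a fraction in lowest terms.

z_1 = 3, z_2 = 51/20

g'(z) = 9z^2 - 14z + 1.
g(0) = -3, g'(0) = 1, so z_1 = 0 - (-3)/1 = 3.
g(3) = 18, g'(3) = 40, so z_2 = 3 - 18/40 = 51/20.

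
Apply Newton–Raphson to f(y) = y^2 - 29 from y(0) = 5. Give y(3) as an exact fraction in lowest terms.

528527/98145

f'(y) = 2y.
f(5) = -4, f'(5) = 10, so y(1) = 5 - (-4)/10 = 27/5.
f(27/5) = 4/25, f'(27/5) = 54/5, so y(2) = (27/5) - (4/25)/(54/5) = 727/135.
f(727/135) = 4/18225, f'(727/135) = 1454/135, so y(3) = (727/135) - (4/18225)/(1454/135) = 528527/98145.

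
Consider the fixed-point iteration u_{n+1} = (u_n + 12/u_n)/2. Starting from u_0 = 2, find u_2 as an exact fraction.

7/2

u_1 = (2 + 12/2)/2 = 4.
u_2 = (4 + 12/4)/2 = 7/2.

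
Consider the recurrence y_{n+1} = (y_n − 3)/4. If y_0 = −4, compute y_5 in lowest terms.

−1027/1024

y_1 = ((−4) − 3)/4 = −7/4.
y_2 = ((−7/4) − 3)/4 = −19/16.
y_3 = ((−19/16) − 3)/4 = −67/64.
y_4 = ((−67/64) − 3)/4 = −259/256.
y_5 = ((−259/256) − 3)/4 = −1027/1024.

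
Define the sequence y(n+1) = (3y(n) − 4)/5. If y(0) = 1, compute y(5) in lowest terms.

y(1) = (3·1 − 4)/5 = −1/5.
y(2) = (3·(−1/5) − 4)/5 = −23/25.
y(3) = (3·(−23/25) − 4)/5 = −169/125.
y(4) = (3·(−169/125) − 4)/5 = −1007/625.
y(5) = (3·(−1007/625) − 4)/5 = −5521/3125.

−5521/3125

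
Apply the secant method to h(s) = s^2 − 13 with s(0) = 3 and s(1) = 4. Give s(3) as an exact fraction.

191/53

h(3) = −4, h(4) = 3. s(2) = 4 − 3·(4 − 3)/(3 − (−4)) = 25/7.
h(4) = 3, h(25/7) = −12/49. s(3) = (25/7) − (−12/49)·((25/7) − 4)/((−12/49) − 3) = 191/53.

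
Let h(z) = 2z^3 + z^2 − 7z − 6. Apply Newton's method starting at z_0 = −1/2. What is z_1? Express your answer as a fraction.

h'(z) = 6z^2 + 2z − 7.
h(−1/2) = −5/2, h'(−1/2) = −13/2, so z_1 = (−1/2) − (−5/2)/(−13/2) = −23/26.

−23/26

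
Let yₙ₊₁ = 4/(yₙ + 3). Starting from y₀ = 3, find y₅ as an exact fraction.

y₁ = 4/(3 + 3) = 2/3.
y₂ = 4/(2/3 + 3) = 12/11.
y₃ = 4/(12/11 + 3) = 44/45.
y₄ = 4/(44/45 + 3) = 180/179.
y₅ = 4/(180/179 + 3) = 716/717.

716/717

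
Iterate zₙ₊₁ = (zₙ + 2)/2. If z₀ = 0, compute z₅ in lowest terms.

31/16

z₁ = (0 + 2)/2 = 1.
z₂ = (1 + 2)/2 = 3/2.
z₃ = ((3/2) + 2)/2 = 7/4.
z₄ = ((7/4) + 2)/2 = 15/8.
z₅ = ((15/8) + 2)/2 = 31/16.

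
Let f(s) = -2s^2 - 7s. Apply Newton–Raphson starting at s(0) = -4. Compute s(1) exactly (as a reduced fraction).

f'(s) = -4s - 7.
f(-4) = -4, f'(-4) = 9, so s(1) = (-4) - (-4)/9 = -32/9.

-32/9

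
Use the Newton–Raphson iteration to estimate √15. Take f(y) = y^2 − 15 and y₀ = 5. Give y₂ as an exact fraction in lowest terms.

31/8

f'(y) = 2y.
f(5) = 10, f'(5) = 10, so y₁ = 5 − 10/10 = 4.
f(4) = 1, f'(4) = 8, so y₂ = 4 − 1/8 = 31/8.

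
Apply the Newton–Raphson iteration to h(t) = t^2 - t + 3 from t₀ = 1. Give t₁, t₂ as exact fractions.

h'(t) = 2t - 1.
h(1) = 3, h'(1) = 1, so t₁ = 1 - 3/1 = -2.
h(-2) = 9, h'(-2) = -5, so t₂ = (-2) - 9/(-5) = -1/5.

t₁ = -2, t₂ = -1/5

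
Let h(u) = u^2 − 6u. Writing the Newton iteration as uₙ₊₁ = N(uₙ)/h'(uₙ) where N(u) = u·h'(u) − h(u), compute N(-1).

1

h'(u) = 2u − 6.
N(u) = u·h'(u) − h(u) = u·(2u − 6) − (u^2 − 6u) = u^2.
N(-1) = 1.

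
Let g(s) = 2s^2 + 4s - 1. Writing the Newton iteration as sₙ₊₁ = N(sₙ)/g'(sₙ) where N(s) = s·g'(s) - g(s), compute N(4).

33

g'(s) = 4s + 4.
N(s) = s·g'(s) - g(s) = s·(4s + 4) - (2s^2 + 4s - 1) = 2s^2 + 1.
N(4) = 33.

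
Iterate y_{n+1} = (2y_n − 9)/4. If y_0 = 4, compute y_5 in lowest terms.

−271/64

y_1 = (2·4 − 9)/4 = −1/4.
y_2 = (2·(−1/4) − 9)/4 = −19/8.
y_3 = (2·(−19/8) − 9)/4 = −55/16.
y_4 = (2·(−55/16) − 9)/4 = −127/32.
y_5 = (2·(−127/32) − 9)/4 = −271/64.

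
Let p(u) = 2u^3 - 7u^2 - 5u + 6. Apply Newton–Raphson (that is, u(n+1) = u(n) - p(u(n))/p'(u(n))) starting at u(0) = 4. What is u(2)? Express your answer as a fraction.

p'(u) = 6u^2 - 14u - 5.
p(4) = 2, p'(4) = 35, so u(1) = 4 - 2/35 = 138/35.
p(138/35) = 2364/42875, p'(138/35) = 40519/1225, so u(2) = (138/35) - (2364/42875)/(40519/1225) = 5589258/1418165.

5589258/1418165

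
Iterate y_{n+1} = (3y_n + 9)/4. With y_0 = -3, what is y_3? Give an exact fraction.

y_1 = (3·(-3) + 9)/4 = 0.
y_2 = (3·0 + 9)/4 = 9/4.
y_3 = (3·(9/4) + 9)/4 = 63/16.

63/16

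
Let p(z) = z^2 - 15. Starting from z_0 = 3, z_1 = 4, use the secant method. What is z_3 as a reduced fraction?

213/55

p(3) = -6, p(4) = 1. z_2 = 4 - 1·(4 - 3)/(1 - (-6)) = 27/7.
p(4) = 1, p(27/7) = -6/49. z_3 = (27/7) - (-6/49)·((27/7) - 4)/((-6/49) - 1) = 213/55.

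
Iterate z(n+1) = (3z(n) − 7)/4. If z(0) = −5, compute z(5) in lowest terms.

−3341/512

z(1) = (3·(−5) − 7)/4 = −11/2.
z(2) = (3·(−11/2) − 7)/4 = −47/8.
z(3) = (3·(−47/8) − 7)/4 = −197/32.
z(4) = (3·(−197/32) − 7)/4 = −815/128.
z(5) = (3·(−815/128) − 7)/4 = −3341/512.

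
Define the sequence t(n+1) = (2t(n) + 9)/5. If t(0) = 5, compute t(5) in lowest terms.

9439/3125

t(1) = (2·5 + 9)/5 = 19/5.
t(2) = (2·(19/5) + 9)/5 = 83/25.
t(3) = (2·(83/25) + 9)/5 = 391/125.
t(4) = (2·(391/125) + 9)/5 = 1907/625.
t(5) = (2·(1907/625) + 9)/5 = 9439/3125.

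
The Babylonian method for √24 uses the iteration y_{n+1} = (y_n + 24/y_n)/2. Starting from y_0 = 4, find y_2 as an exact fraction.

y_1 = (4 + 24/4)/2 = 5.
y_2 = (5 + 24/5)/2 = 49/10.

49/10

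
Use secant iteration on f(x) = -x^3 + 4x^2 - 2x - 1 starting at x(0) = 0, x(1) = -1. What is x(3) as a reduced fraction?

-85/379

f(0) = -1, f(-1) = 6. x(2) = (-1) - 6·((-1) - 0)/(6 - (-1)) = -1/7.
f(-1) = 6, f(-1/7) = -216/343. x(3) = (-1/7) - (-216/343)·((-1/7) - (-1))/((-216/343) - 6) = -85/379.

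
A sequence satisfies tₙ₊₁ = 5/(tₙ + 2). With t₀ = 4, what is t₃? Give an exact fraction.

85/64

t₁ = 5/(4 + 2) = 5/6.
t₂ = 5/(5/6 + 2) = 30/17.
t₃ = 5/(30/17 + 2) = 85/64.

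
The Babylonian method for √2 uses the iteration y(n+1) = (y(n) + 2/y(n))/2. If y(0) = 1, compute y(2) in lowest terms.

17/12

y(1) = (1 + 2/1)/2 = 3/2.
y(2) = (3/2 + 2/(3/2))/2 = 17/12.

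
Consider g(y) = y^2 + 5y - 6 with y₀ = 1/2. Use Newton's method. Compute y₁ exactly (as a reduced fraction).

g'(y) = 2y + 5.
g(1/2) = -13/4, g'(1/2) = 6, so y₁ = (1/2) - (-13/4)/6 = 25/24.

25/24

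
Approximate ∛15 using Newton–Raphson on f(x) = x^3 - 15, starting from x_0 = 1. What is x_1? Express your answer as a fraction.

f'(x) = 3x^2.
f(1) = -14, f'(1) = 3, so x_1 = 1 - (-14)/3 = 17/3.

17/3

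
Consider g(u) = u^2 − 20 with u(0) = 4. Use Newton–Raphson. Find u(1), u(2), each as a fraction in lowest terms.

u(1) = 9/2, u(2) = 161/36

g'(u) = 2u.
g(4) = −4, g'(4) = 8, so u(1) = 4 − (−4)/8 = 9/2.
g(9/2) = 1/4, g'(9/2) = 9, so u(2) = (9/2) − (1/4)/9 = 161/36.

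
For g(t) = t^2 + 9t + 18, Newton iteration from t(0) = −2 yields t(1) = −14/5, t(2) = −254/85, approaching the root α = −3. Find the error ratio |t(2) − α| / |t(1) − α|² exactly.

t(1) − α = −14/5 − (−3) = −14/5 + 3 = 1/5, so |t(1) − α| = 1/5.
t(2) − α = −254/85 − (−3) = −254/85 + 3 = 1/85, so |t(2) − α| = 1/85.
|t(1) − α|² = 1/25.
Ratio = (1/85) / (1/25) = 5/17.

5/17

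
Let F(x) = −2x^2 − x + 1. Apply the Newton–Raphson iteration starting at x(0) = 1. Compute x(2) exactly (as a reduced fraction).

43/85

F'(x) = −4x − 1.
F(1) = −2, F'(1) = −5, so x(1) = 1 − (−2)/(−5) = 3/5.
F(3/5) = −8/25, F'(3/5) = −17/5, so x(2) = (3/5) − (−8/25)/(−17/5) = 43/85.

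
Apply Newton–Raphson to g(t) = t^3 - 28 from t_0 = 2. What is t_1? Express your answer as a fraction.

11/3

g'(t) = 3t^2.
g(2) = -20, g'(2) = 12, so t_1 = 2 - (-20)/12 = 11/3.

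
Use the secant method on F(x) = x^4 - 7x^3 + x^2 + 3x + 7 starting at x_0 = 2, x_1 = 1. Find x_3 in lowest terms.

F(2) = -23, F(1) = 5. x_2 = 1 - 5·(1 - 2)/(5 - (-23)) = 33/28.
F(1) = 5, F(33/28) = 1471885/614656. x_3 = (33/28) - (1471885/614656)·((33/28) - 1)/((1471885/614656) - 5) = 430039/320279.

430039/320279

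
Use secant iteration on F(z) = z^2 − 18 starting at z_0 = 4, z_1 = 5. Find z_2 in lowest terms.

38/9

F(4) = −2, F(5) = 7. z_2 = 5 − 7·(5 − 4)/(7 − (−2)) = 38/9.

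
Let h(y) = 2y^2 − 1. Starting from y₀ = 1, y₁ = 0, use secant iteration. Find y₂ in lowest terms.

1/2

h(1) = 1, h(0) = −1. y₂ = 0 − (−1)·(0 − 1)/((−1) − 1) = 1/2.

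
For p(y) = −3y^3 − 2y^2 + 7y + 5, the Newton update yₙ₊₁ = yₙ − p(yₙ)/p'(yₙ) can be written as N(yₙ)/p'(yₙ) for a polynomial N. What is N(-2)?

p'(y) = −9y^2 − 4y + 7.
N(y) = y·p'(y) − p(y) = y·(−9y^2 − 4y + 7) − (−3y^3 − 2y^2 + 7y + 5) = −6y^3 − 2y^2 − 5.
N(-2) = 35.

35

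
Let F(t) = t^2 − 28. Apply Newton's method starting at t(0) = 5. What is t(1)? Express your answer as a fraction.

53/10

F'(t) = 2t.
F(5) = −3, F'(5) = 10, so t(1) = 5 − (−3)/10 = 53/10.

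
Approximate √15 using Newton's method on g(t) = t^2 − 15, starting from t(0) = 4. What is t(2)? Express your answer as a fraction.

1921/496

g'(t) = 2t.
g(4) = 1, g'(4) = 8, so t(1) = 4 − 1/8 = 31/8.
g(31/8) = 1/64, g'(31/8) = 31/4, so t(2) = (31/8) − (1/64)/(31/4) = 1921/496.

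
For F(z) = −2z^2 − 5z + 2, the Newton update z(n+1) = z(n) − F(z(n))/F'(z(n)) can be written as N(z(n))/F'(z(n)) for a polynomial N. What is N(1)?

F'(z) = −4z − 5.
N(z) = z·F'(z) − F(z) = z·(−4z − 5) − (−2z^2 − 5z + 2) = −2z^2 − 2.
N(1) = −4.

−4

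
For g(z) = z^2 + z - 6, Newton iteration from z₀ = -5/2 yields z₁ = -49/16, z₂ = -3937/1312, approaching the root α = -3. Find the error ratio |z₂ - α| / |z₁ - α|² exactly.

z₁ - α = -49/16 - (-3) = -49/16 + 3 = -1/16, so |z₁ - α| = 1/16.
z₂ - α = -3937/1312 - (-3) = -3937/1312 + 3 = -1/1312, so |z₂ - α| = 1/1312.
|z₁ - α|² = 1/256.
Ratio = (1/1312) / (1/256) = 8/41.

8/41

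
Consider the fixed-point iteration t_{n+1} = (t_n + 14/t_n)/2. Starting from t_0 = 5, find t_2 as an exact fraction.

2921/780

t_1 = (5 + 14/5)/2 = 39/10.
t_2 = (39/10 + 14/(39/10))/2 = 2921/780.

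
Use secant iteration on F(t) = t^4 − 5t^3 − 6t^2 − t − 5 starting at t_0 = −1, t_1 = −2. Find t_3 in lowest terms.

F(−1) = −4, F(−2) = 29. t_2 = (−2) − 29·((−2) − (−1))/(29 − (−4)) = −37/33.
F(−2) = 29, F(−37/33) = −3313076/1185921. t_3 = (−37/33) − (−3313076/1185921)·((−37/33) − (−2))/((−3313076/1185921) − 29) = −1558157/1300165.

−1558157/1300165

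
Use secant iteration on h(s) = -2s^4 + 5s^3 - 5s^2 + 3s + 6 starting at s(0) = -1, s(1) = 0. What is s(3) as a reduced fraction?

-250/247

h(-1) = -9, h(0) = 6. s(2) = 0 - 6·(0 - (-1))/(6 - (-9)) = -2/5.
h(0) = 6, h(-2/5) = 2268/625. s(3) = (-2/5) - (2268/625)·((-2/5) - 0)/((2268/625) - 6) = -250/247.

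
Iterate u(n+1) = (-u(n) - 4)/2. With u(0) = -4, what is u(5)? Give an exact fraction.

u(1) = (-(-4) - 4)/2 = 0.
u(2) = (-0 - 4)/2 = -2.
u(3) = (-(-2) - 4)/2 = -1.
u(4) = (-(-1) - 4)/2 = -3/2.
u(5) = (-(-3/2) - 4)/2 = -5/4.

-5/4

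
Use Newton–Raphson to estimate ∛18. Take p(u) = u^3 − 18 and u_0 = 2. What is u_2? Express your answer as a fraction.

6857/2601

p'(u) = 3u^2.
p(2) = −10, p'(2) = 12, so u_1 = 2 − (−10)/12 = 17/6.
p(17/6) = 1025/216, p'(17/6) = 289/12, so u_2 = (17/6) − (1025/216)/(289/12) = 6857/2601.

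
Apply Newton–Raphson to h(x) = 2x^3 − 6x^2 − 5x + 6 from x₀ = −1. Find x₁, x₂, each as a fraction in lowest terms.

h'(x) = 6x^2 − 12x − 5.
h(−1) = 3, h'(−1) = 13, so x₁ = (−1) − 3/13 = −16/13.
h(−16/13) = −1458/2197, h'(−16/13) = 3187/169, so x₂ = (−16/13) − (−1458/2197)/(3187/169) = −49534/41431.

x₁ = −16/13, x₂ = −49534/41431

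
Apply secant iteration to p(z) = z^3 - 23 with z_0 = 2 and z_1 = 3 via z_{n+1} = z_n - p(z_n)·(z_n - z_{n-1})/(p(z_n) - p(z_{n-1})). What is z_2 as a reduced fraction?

53/19

p(2) = -15, p(3) = 4. z_2 = 3 - 4·(3 - 2)/(4 - (-15)) = 53/19.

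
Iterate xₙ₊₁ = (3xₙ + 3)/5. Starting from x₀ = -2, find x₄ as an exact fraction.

x₁ = (3·(-2) + 3)/5 = -3/5.
x₂ = (3·(-3/5) + 3)/5 = 6/25.
x₃ = (3·(6/25) + 3)/5 = 93/125.
x₄ = (3·(93/125) + 3)/5 = 654/625.

654/625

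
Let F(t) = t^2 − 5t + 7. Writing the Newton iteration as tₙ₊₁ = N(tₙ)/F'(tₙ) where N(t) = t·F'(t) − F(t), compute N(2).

F'(t) = 2t − 5.
N(t) = t·F'(t) − F(t) = t·(2t − 5) − (t^2 − 5t + 7) = t^2 − 7.
N(2) = −3.

−3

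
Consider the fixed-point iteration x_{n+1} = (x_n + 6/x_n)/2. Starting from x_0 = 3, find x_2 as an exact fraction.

x_1 = (3 + 6/3)/2 = 5/2.
x_2 = (5/2 + 6/(5/2))/2 = 49/20.

49/20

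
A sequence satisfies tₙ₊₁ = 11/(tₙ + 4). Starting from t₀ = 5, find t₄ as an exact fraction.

3157/1665

t₁ = 11/(5 + 4) = 11/9.
t₂ = 11/(11/9 + 4) = 99/47.
t₃ = 11/(99/47 + 4) = 517/287.
t₄ = 11/(517/287 + 4) = 3157/1665.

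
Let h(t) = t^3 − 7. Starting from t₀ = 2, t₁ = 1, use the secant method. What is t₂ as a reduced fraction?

h(2) = 1, h(1) = −6. t₂ = 1 − (−6)·(1 − 2)/((−6) − 1) = 13/7.

13/7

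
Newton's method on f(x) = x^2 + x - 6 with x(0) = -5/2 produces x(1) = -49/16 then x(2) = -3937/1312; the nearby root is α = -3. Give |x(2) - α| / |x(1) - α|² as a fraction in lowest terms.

8/41

x(1) - α = -49/16 - (-3) = -49/16 + 3 = -1/16, so |x(1) - α| = 1/16.
x(2) - α = -3937/1312 - (-3) = -3937/1312 + 3 = -1/1312, so |x(2) - α| = 1/1312.
|x(1) - α|² = 1/256.
Ratio = (1/1312) / (1/256) = 8/41.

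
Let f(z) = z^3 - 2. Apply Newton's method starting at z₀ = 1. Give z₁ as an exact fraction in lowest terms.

4/3

f'(z) = 3z^2.
f(1) = -1, f'(1) = 3, so z₁ = 1 - (-1)/3 = 4/3.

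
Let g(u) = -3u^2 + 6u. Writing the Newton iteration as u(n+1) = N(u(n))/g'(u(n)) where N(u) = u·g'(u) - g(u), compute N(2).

g'(u) = -6u + 6.
N(u) = u·g'(u) - g(u) = u·(-6u + 6) - (-3u^2 + 6u) = -3u^2.
N(2) = -12.

-12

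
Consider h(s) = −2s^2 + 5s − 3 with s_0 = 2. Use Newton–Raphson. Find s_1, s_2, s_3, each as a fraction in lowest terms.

h'(s) = −4s + 5.
h(2) = −1, h'(2) = −3, so s_1 = 2 − (−1)/(−3) = 5/3.
h(5/3) = −2/9, h'(5/3) = −5/3, so s_2 = (5/3) − (−2/9)/(−5/3) = 23/15.
h(23/15) = −8/225, h'(23/15) = −17/15, so s_3 = (23/15) − (−8/225)/(−17/15) = 383/255.

s_1 = 5/3, s_2 = 23/15, s_3 = 383/255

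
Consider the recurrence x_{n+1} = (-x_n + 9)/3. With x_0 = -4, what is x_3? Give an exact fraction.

67/27

x_1 = (-(-4) + 9)/3 = 13/3.
x_2 = (-(13/3) + 9)/3 = 14/9.
x_3 = (-(14/9) + 9)/3 = 67/27.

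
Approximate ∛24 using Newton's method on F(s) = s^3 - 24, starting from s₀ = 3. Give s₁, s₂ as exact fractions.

s₁ = 26/9, s₂ = 13162/4563

F'(s) = 3s^2.
F(3) = 3, F'(3) = 27, so s₁ = 3 - 3/27 = 26/9.
F(26/9) = 80/729, F'(26/9) = 676/27, so s₂ = (26/9) - (80/729)/(676/27) = 13162/4563.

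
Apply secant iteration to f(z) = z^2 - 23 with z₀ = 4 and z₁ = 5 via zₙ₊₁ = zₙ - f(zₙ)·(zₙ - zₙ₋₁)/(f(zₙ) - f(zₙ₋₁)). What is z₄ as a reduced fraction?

f(4) = -7, f(5) = 2. z₂ = 5 - 2·(5 - 4)/(2 - (-7)) = 43/9.
f(5) = 2, f(43/9) = -14/81. z₃ = (43/9) - (-14/81)·((43/9) - 5)/((-14/81) - 2) = 211/44.
f(43/9) = -14/81, f(211/44) = -7/1936. z₄ = (211/44) - (-7/1936)·((211/44) - (43/9))/((-7/1936) - (-14/81)) = 18181/3791.

18181/3791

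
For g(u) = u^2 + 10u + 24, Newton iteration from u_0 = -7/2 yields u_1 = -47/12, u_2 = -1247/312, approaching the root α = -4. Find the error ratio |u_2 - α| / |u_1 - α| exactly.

1/26

u_1 - α = -47/12 - (-4) = -47/12 + 4 = 1/12, so |u_1 - α| = 1/12.
u_2 - α = -1247/312 - (-4) = -1247/312 + 4 = 1/312, so |u_2 - α| = 1/312.
Ratio = (1/312) / (1/12) = 1/26.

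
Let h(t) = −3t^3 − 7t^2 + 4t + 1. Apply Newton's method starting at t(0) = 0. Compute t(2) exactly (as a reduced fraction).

h'(t) = −9t^2 − 14t + 4.
h(0) = 1, h'(0) = 4, so t(1) = 0 − 1/4 = −1/4.
h(−1/4) = −25/64, h'(−1/4) = 111/16, so t(2) = (−1/4) − (−25/64)/(111/16) = −43/222.

−43/222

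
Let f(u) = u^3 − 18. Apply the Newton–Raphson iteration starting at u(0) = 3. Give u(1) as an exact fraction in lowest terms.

8/3

f'(u) = 3u^2.
f(3) = 9, f'(3) = 27, so u(1) = 3 − 9/27 = 8/3.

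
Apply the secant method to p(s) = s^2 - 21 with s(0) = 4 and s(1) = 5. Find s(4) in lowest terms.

p(4) = -5, p(5) = 4. s(2) = 5 - 4·(5 - 4)/(4 - (-5)) = 41/9.
p(5) = 4, p(41/9) = -20/81. s(3) = (41/9) - (-20/81)·((41/9) - 5)/((-20/81) - 4) = 197/43.
p(41/9) = -20/81, p(197/43) = -20/1849. s(4) = (197/43) - (-20/1849)·((197/43) - (41/9))/((-20/1849) - (-20/81)) = 4051/884.

4051/884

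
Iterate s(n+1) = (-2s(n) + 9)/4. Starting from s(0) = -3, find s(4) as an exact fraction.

39/32

s(1) = (-2·(-3) + 9)/4 = 15/4.
s(2) = (-2·(15/4) + 9)/4 = 3/8.
s(3) = (-2·(3/8) + 9)/4 = 33/16.
s(4) = (-2·(33/16) + 9)/4 = 39/32.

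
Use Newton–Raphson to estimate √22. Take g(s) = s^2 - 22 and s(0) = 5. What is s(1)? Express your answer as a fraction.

47/10

g'(s) = 2s.
g(5) = 3, g'(5) = 10, so s(1) = 5 - 3/10 = 47/10.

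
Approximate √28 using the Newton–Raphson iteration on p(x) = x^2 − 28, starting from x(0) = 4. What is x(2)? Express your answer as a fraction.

p'(x) = 2x.
p(4) = −12, p'(4) = 8, so x(1) = 4 − (−12)/8 = 11/2.
p(11/2) = 9/4, p'(11/2) = 11, so x(2) = (11/2) − (9/4)/11 = 233/44.

233/44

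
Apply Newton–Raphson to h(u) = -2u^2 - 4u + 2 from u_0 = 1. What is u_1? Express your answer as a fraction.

1/2

h'(u) = -4u - 4.
h(1) = -4, h'(1) = -8, so u_1 = 1 - (-4)/(-8) = 1/2.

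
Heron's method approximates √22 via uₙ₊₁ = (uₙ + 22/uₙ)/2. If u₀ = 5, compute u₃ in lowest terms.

38878481/8288920

u₁ = (5 + 22/5)/2 = 47/10.
u₂ = (47/10 + 22/(47/10))/2 = 4409/940.
u₃ = (4409/940 + 22/(4409/940))/2 = 38878481/8288920.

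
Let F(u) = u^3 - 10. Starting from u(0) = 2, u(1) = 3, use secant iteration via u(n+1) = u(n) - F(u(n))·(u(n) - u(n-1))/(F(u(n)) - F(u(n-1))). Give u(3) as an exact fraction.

F(2) = -2, F(3) = 17. u(2) = 3 - 17·(3 - 2)/(17 - (-2)) = 40/19.
F(3) = 17, F(40/19) = -4590/6859. u(3) = (40/19) - (-4590/6859)·((40/19) - 3)/((-4590/6859) - 17) = 15250/7129.

15250/7129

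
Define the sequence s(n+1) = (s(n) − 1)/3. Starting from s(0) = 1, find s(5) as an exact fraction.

s(1) = (1 − 1)/3 = 0.
s(2) = (0 − 1)/3 = −1/3.
s(3) = ((−1/3) − 1)/3 = −4/9.
s(4) = ((−4/9) − 1)/3 = −13/27.
s(5) = ((−13/27) − 1)/3 = −40/81.

−40/81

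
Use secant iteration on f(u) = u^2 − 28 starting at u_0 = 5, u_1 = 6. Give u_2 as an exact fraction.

58/11

f(5) = −3, f(6) = 8. u_2 = 6 − 8·(6 − 5)/(8 − (−3)) = 58/11.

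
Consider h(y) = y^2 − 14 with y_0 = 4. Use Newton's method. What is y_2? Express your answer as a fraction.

449/120

h'(y) = 2y.
h(4) = 2, h'(4) = 8, so y_1 = 4 − 2/8 = 15/4.
h(15/4) = 1/16, h'(15/4) = 15/2, so y_2 = (15/4) − (1/16)/(15/2) = 449/120.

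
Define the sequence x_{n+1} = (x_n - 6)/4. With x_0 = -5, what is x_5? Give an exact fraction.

-2051/1024

x_1 = ((-5) - 6)/4 = -11/4.
x_2 = ((-11/4) - 6)/4 = -35/16.
x_3 = ((-35/16) - 6)/4 = -131/64.
x_4 = ((-131/64) - 6)/4 = -515/256.
x_5 = ((-515/256) - 6)/4 = -2051/1024.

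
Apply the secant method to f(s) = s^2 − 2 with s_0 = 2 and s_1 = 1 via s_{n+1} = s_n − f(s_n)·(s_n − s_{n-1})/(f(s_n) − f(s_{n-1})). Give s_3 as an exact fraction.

f(2) = 2, f(1) = −1. s_2 = 1 − (−1)·(1 − 2)/((−1) − 2) = 4/3.
f(1) = −1, f(4/3) = −2/9. s_3 = (4/3) − (−2/9)·((4/3) − 1)/((−2/9) − (−1)) = 10/7.

10/7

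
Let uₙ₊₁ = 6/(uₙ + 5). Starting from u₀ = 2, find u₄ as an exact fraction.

u₁ = 6/(2 + 5) = 6/7.
u₂ = 6/(6/7 + 5) = 42/41.
u₃ = 6/(42/41 + 5) = 246/247.
u₄ = 6/(246/247 + 5) = 1482/1481.

1482/1481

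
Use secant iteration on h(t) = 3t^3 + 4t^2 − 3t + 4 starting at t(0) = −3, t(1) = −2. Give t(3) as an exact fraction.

−5443/2577

h(−3) = −32, h(−2) = 2. t(2) = (−2) − 2·((−2) − (−3))/(2 − (−32)) = −35/17.
h(−2) = 2, h(−35/17) = 4672/4913. t(3) = (−35/17) − (4672/4913)·((−35/17) − (−2))/((4672/4913) − 2) = −5443/2577.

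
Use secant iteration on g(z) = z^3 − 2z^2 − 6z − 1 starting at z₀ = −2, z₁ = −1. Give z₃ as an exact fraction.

g(−2) = −5, g(−1) = 2. z₂ = (−1) − 2·((−1) − (−2))/(2 − (−5)) = −9/7.
g(−1) = 2, g(−9/7) = 440/343. z₃ = (−9/7) − (440/343)·((−9/7) − (−1))/((440/343) − 2) = −221/123.

−221/123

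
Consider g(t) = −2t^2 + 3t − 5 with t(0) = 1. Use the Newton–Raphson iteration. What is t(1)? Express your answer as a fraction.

g'(t) = −4t + 3.
g(1) = −4, g'(1) = −1, so t(1) = 1 − (−4)/(−1) = −3.

−3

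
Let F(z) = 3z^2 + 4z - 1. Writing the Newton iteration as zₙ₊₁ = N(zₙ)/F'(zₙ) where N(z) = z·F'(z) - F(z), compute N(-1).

4

F'(z) = 6z + 4.
N(z) = z·F'(z) - F(z) = z·(6z + 4) - (3z^2 + 4z - 1) = 3z^2 + 1.
N(-1) = 4.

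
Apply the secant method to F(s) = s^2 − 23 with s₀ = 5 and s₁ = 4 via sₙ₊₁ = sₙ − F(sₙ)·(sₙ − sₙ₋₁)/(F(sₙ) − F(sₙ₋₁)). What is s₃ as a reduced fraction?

379/79

F(5) = 2, F(4) = −7. s₂ = 4 − (−7)·(4 − 5)/((−7) − 2) = 43/9.
F(4) = −7, F(43/9) = −14/81. s₃ = (43/9) − (−14/81)·((43/9) − 4)/((−14/81) − (−7)) = 379/79.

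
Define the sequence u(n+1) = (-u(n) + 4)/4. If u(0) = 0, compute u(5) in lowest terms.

205/256

u(1) = (-0 + 4)/4 = 1.
u(2) = (-1 + 4)/4 = 3/4.
u(3) = (-(3/4) + 4)/4 = 13/16.
u(4) = (-(13/16) + 4)/4 = 51/64.
u(5) = (-(51/64) + 4)/4 = 205/256.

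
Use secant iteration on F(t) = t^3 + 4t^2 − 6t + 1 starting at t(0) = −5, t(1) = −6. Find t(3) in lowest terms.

F(−5) = 6, F(−6) = −35. t(2) = (−6) − (−35)·((−6) − (−5))/((−35) − 6) = −211/41.
F(−6) = −35, F(−211/41) = 104580/68921. t(3) = (−211/41) − (104580/68921)·((−211/41) − (−6))/((104580/68921) − (−35)) = −372619/71909.

−372619/71909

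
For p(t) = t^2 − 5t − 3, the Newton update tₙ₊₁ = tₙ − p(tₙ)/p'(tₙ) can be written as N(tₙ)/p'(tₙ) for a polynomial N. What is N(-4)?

p'(t) = 2t − 5.
N(t) = t·p'(t) − p(t) = t·(2t − 5) − (t^2 − 5t − 3) = t^2 + 3.
N(-4) = 19.

19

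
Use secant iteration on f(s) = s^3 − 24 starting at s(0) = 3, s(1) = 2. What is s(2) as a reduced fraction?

f(3) = 3, f(2) = −16. s(2) = 2 − (−16)·(2 − 3)/((−16) − 3) = 54/19.

54/19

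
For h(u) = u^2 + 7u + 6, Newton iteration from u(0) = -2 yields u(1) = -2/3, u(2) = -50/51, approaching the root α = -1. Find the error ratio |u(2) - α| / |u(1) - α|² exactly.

3/17

u(1) - α = -2/3 - (-1) = -2/3 + 1 = 1/3, so |u(1) - α| = 1/3.
u(2) - α = -50/51 - (-1) = -50/51 + 1 = 1/51, so |u(2) - α| = 1/51.
|u(1) - α|² = 1/9.
Ratio = (1/51) / (1/9) = 3/17.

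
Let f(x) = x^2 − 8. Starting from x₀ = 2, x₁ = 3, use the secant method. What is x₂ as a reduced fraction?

14/5

f(2) = −4, f(3) = 1. x₂ = 3 − 1·(3 − 2)/(1 − (−4)) = 14/5.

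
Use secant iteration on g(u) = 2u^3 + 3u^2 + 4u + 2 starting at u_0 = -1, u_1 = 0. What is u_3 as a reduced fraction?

-9/13

g(-1) = -1, g(0) = 2. u_2 = 0 - 2·(0 - (-1))/(2 - (-1)) = -2/3.
g(0) = 2, g(-2/3) = 2/27. u_3 = (-2/3) - (2/27)·((-2/3) - 0)/((2/27) - 2) = -9/13.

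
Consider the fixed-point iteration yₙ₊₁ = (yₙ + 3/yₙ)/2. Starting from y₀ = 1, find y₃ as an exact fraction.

y₁ = (1 + 3/1)/2 = 2.
y₂ = (2 + 3/2)/2 = 7/4.
y₃ = (7/4 + 3/(7/4))/2 = 97/56.

97/56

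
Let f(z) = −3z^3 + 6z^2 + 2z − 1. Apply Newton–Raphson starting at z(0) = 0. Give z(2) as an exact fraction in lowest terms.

7/23

f'(z) = −9z^2 + 12z + 2.
f(0) = −1, f'(0) = 2, so z(1) = 0 − (−1)/2 = 1/2.
f(1/2) = 9/8, f'(1/2) = 23/4, so z(2) = (1/2) − (9/8)/(23/4) = 7/23.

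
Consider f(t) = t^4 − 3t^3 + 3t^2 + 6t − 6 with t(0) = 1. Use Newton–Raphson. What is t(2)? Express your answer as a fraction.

2419/2821

f'(t) = 4t^3 − 9t^2 + 6t + 6.
f(1) = 1, f'(1) = 7, so t(1) = 1 − 1/7 = 6/7.
f(6/7) = −6/2401, f'(6/7) = 2418/343, so t(2) = (6/7) − (−6/2401)/(2418/343) = 2419/2821.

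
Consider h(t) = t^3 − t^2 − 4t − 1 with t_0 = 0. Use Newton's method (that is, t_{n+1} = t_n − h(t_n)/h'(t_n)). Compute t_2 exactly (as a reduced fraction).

h'(t) = 3t^2 − 2t − 4.
h(0) = −1, h'(0) = −4, so t_1 = 0 − (−1)/(−4) = −1/4.
h(−1/4) = −5/64, h'(−1/4) = −53/16, so t_2 = (−1/4) − (−5/64)/(−53/16) = −29/106.

−29/106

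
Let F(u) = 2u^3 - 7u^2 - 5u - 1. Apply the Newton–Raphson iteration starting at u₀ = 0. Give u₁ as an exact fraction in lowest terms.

F'(u) = 6u^2 - 14u - 5.
F(0) = -1, F'(0) = -5, so u₁ = 0 - (-1)/(-5) = -1/5.

-1/5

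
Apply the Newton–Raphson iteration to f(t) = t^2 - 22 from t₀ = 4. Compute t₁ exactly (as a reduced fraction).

f'(t) = 2t.
f(4) = -6, f'(4) = 8, so t₁ = 4 - (-6)/8 = 19/4.

19/4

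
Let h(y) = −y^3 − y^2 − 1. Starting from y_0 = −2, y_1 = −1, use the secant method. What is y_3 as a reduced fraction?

−41/25

h(−2) = 3, h(−1) = −1. y_2 = (−1) − (−1)·((−1) − (−2))/((−1) − 3) = −5/4.
h(−1) = −1, h(−5/4) = −39/64. y_3 = (−5/4) − (−39/64)·((−5/4) − (−1))/((−39/64) − (−1)) = −41/25.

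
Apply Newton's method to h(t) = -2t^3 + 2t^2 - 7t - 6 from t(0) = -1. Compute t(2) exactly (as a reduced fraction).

-5898/8993

h'(t) = -6t^2 + 4t - 7.
h(-1) = 5, h'(-1) = -17, so t(1) = (-1) - 5/(-17) = -12/17.
h(-12/17) = 3150/4913, h'(-12/17) = -3703/289, so t(2) = (-12/17) - (3150/4913)/(-3703/289) = -5898/8993.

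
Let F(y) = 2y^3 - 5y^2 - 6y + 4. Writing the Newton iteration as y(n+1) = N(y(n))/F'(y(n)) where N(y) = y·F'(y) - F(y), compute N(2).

8

F'(y) = 6y^2 - 10y - 6.
N(y) = y·F'(y) - F(y) = y·(6y^2 - 10y - 6) - (2y^3 - 5y^2 - 6y + 4) = 4y^3 - 5y^2 - 4.
N(2) = 8.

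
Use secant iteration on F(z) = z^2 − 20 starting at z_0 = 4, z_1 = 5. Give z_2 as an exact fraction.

F(4) = −4, F(5) = 5. z_2 = 5 − 5·(5 − 4)/(5 − (−4)) = 40/9.

40/9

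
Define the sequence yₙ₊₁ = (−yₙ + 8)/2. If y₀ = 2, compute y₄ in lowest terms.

21/8

y₁ = (−2 + 8)/2 = 3.
y₂ = (−3 + 8)/2 = 5/2.
y₃ = (−(5/2) + 8)/2 = 11/4.
y₄ = (−(11/4) + 8)/2 = 21/8.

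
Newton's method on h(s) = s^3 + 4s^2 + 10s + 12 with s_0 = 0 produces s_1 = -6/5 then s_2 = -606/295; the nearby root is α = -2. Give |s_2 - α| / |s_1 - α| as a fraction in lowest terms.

4/59

s_1 - α = -6/5 - (-2) = -6/5 + 2 = 4/5, so |s_1 - α| = 4/5.
s_2 - α = -606/295 - (-2) = -606/295 + 2 = -16/295, so |s_2 - α| = 16/295.
Ratio = (16/295) / (4/5) = 4/59.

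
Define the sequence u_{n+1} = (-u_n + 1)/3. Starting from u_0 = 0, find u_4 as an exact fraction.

u_1 = (-0 + 1)/3 = 1/3.
u_2 = (-(1/3) + 1)/3 = 2/9.
u_3 = (-(2/9) + 1)/3 = 7/27.
u_4 = (-(7/27) + 1)/3 = 20/81.

20/81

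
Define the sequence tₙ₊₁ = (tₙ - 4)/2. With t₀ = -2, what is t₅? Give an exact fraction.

-63/16

t₁ = ((-2) - 4)/2 = -3.
t₂ = ((-3) - 4)/2 = -7/2.
t₃ = ((-7/2) - 4)/2 = -15/4.
t₄ = ((-15/4) - 4)/2 = -31/8.
t₅ = ((-31/8) - 4)/2 = -63/16.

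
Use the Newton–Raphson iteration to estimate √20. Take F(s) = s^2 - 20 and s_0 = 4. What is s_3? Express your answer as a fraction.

F'(s) = 2s.
F(4) = -4, F'(4) = 8, so s_1 = 4 - (-4)/8 = 9/2.
F(9/2) = 1/4, F'(9/2) = 9, so s_2 = (9/2) - (1/4)/9 = 161/36.
F(161/36) = 1/1296, F'(161/36) = 161/18, so s_3 = (161/36) - (1/1296)/(161/18) = 51841/11592.

51841/11592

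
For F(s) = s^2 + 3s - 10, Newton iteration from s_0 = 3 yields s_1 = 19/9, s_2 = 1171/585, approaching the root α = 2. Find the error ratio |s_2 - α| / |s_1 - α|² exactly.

s_1 - α = 19/9 - 2 = 1/9, so |s_1 - α| = 1/9.
s_2 - α = 1171/585 - 2 = 1/585, so |s_2 - α| = 1/585.
|s_1 - α|² = 1/81.
Ratio = (1/585) / (1/81) = 9/65.

9/65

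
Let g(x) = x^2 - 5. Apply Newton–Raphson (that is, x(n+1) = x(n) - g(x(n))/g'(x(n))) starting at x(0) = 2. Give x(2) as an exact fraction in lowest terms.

g'(x) = 2x.
g(2) = -1, g'(2) = 4, so x(1) = 2 - (-1)/4 = 9/4.
g(9/4) = 1/16, g'(9/4) = 9/2, so x(2) = (9/4) - (1/16)/(9/2) = 161/72.

161/72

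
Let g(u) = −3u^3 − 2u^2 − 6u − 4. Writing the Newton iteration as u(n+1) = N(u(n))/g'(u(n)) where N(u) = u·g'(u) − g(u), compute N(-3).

148

g'(u) = −9u^2 − 4u − 6.
N(u) = u·g'(u) − g(u) = u·(−9u^2 − 4u − 6) − (−3u^3 − 2u^2 − 6u − 4) = −6u^3 − 2u^2 + 4.
N(-3) = 148.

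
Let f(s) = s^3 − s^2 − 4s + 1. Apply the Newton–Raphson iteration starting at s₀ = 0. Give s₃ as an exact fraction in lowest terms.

f'(s) = 3s^2 − 2s − 4.
f(0) = 1, f'(0) = −4, so s₁ = 0 − 1/(−4) = 1/4.
f(1/4) = −3/64, f'(1/4) = −69/16, so s₂ = (1/4) − (−3/64)/(−69/16) = 11/46.
f(11/46) = −3/97336, f'(11/46) = −9113/2116, so s₃ = (11/46) − (−3/97336)/(−9113/2116) = 50120/209599.

50120/209599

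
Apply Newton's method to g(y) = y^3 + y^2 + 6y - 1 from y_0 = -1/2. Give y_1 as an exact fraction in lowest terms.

g'(y) = 3y^2 + 2y + 6.
g(-1/2) = -31/8, g'(-1/2) = 23/4, so y_1 = (-1/2) - (-31/8)/(23/4) = 4/23.

4/23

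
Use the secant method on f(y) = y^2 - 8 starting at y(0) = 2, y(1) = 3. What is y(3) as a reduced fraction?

82/29

f(2) = -4, f(3) = 1. y(2) = 3 - 1·(3 - 2)/(1 - (-4)) = 14/5.
f(3) = 1, f(14/5) = -4/25. y(3) = (14/5) - (-4/25)·((14/5) - 3)/((-4/25) - 1) = 82/29.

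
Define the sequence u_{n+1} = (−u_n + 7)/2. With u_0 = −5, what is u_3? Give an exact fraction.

u_1 = (−(−5) + 7)/2 = 6.
u_2 = (−6 + 7)/2 = 1/2.
u_3 = (−(1/2) + 7)/2 = 13/4.

13/4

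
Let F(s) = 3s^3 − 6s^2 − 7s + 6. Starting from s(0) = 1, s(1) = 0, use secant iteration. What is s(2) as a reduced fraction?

F(1) = −4, F(0) = 6. s(2) = 0 − 6·(0 − 1)/(6 − (−4)) = 3/5.

3/5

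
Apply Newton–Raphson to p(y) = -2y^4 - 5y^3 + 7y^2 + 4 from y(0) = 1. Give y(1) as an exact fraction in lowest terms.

p'(y) = -8y^3 - 15y^2 + 14y.
p(1) = 4, p'(1) = -9, so y(1) = 1 - 4/(-9) = 13/9.

13/9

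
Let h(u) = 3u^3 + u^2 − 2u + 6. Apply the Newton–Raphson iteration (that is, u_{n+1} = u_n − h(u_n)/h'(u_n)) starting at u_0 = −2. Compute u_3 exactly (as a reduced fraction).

h'(u) = 9u^2 + 2u − 2.
h(−2) = −10, h'(−2) = 30, so u_1 = (−2) − (−10)/30 = −5/3.
h(−5/3) = −16/9, h'(−5/3) = 59/3, so u_2 = (−5/3) − (−16/9)/(59/3) = −93/59.
h(−93/59) = −23040/205379, h'(−93/59) = 59905/3481, so u_3 = (−93/59) − (−23040/205379)/(59905/3481) = −1109625/706879.

−1109625/706879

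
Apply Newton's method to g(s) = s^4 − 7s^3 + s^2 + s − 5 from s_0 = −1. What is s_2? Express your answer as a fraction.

−7910795/9126572

g'(s) = 4s^3 − 21s^2 + 2s + 1.
g(−1) = 3, g'(−1) = −26, so s_1 = (−1) − 3/(−26) = −23/26.
g(−23/26) = 162711/456976, g'(−23/26) = −175511/8788, so s_2 = (−23/26) − (162711/456976)/(−175511/8788) = −7910795/9126572.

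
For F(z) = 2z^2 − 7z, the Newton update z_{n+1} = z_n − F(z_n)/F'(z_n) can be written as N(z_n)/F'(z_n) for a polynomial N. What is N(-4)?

F'(z) = 4z − 7.
N(z) = z·F'(z) − F(z) = z·(4z − 7) − (2z^2 − 7z) = 2z^2.
N(-4) = 32.

32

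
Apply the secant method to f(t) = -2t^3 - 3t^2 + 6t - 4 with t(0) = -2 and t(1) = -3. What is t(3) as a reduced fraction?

f(-2) = -12, f(-3) = 5. t(2) = (-3) - 5·((-3) - (-2))/(5 - (-12)) = -46/17.
f(-3) = 5, f(-46/17) = -12660/4913. t(3) = (-46/17) - (-12660/4913)·((-46/17) - (-3))/((-12660/4913) - 5) = -4178/1489.

-4178/1489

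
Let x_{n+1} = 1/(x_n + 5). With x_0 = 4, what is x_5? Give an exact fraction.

1241/6444

x_1 = 1/(4 + 5) = 1/9.
x_2 = 1/(1/9 + 5) = 9/46.
x_3 = 1/(9/46 + 5) = 46/239.
x_4 = 1/(46/239 + 5) = 239/1241.
x_5 = 1/(239/1241 + 5) = 1241/6444.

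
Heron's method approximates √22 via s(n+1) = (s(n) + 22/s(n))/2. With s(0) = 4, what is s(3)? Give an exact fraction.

1016657/216752

s(1) = (4 + 22/4)/2 = 19/4.
s(2) = (19/4 + 22/(19/4))/2 = 713/152.
s(3) = (713/152 + 22/(713/152))/2 = 1016657/216752.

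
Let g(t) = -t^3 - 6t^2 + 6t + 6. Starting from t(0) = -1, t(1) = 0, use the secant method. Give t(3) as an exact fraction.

-121/181

g(-1) = -5, g(0) = 6. t(2) = 0 - 6·(0 - (-1))/(6 - (-5)) = -6/11.
g(0) = 6, g(-6/11) = 1470/1331. t(3) = (-6/11) - (1470/1331)·((-6/11) - 0)/((1470/1331) - 6) = -121/181.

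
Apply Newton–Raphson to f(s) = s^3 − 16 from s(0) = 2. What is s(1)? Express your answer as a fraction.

8/3

f'(s) = 3s^2.
f(2) = −8, f'(2) = 12, so s(1) = 2 − (−8)/12 = 8/3.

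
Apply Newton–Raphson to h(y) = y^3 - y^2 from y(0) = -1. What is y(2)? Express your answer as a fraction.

h'(y) = 3y^2 - 2y.
h(-1) = -2, h'(-1) = 5, so y(1) = (-1) - (-2)/5 = -3/5.
h(-3/5) = -72/125, h'(-3/5) = 57/25, so y(2) = (-3/5) - (-72/125)/(57/25) = -33/95.

-33/95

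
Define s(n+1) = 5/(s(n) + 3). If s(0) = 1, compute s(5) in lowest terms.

1490/1249

s(1) = 5/(1 + 3) = 5/4.
s(2) = 5/(5/4 + 3) = 20/17.
s(3) = 5/(20/17 + 3) = 85/71.
s(4) = 5/(85/71 + 3) = 355/298.
s(5) = 5/(355/298 + 3) = 1490/1249.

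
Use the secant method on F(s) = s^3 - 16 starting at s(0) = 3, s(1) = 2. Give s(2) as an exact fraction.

F(3) = 11, F(2) = -8. s(2) = 2 - (-8)·(2 - 3)/((-8) - 11) = 46/19.

46/19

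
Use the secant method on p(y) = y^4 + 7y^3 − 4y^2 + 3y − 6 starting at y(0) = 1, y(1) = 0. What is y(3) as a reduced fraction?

p(1) = 1, p(0) = −6. y(2) = 0 − (−6)·(0 − 1)/((−6) − 1) = 6/7.
p(0) = −6, p(6/7) = −3408/2401. y(3) = (6/7) − (−3408/2401)·((6/7) − 0)/((−3408/2401) − (−6)) = 686/611.

686/611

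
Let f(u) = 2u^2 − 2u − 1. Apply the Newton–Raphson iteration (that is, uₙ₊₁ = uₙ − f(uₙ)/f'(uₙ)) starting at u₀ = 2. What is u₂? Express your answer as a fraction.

f'(u) = 4u − 2.
f(2) = 3, f'(2) = 6, so u₁ = 2 − 3/6 = 3/2.
f(3/2) = 1/2, f'(3/2) = 4, so u₂ = (3/2) − (1/2)/4 = 11/8.

11/8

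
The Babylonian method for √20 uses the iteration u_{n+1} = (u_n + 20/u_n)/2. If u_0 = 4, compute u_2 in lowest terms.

161/36

u_1 = (4 + 20/4)/2 = 9/2.
u_2 = (9/2 + 20/(9/2))/2 = 161/36.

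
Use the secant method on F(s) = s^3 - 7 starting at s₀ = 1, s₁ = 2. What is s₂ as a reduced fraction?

F(1) = -6, F(2) = 1. s₂ = 2 - 1·(2 - 1)/(1 - (-6)) = 13/7.

13/7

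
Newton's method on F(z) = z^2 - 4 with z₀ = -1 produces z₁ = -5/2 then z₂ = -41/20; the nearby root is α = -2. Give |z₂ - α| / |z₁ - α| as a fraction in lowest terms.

z₁ - α = -5/2 - (-2) = -5/2 + 2 = -1/2, so |z₁ - α| = 1/2.
z₂ - α = -41/20 - (-2) = -41/20 + 2 = -1/20, so |z₂ - α| = 1/20.
Ratio = (1/20) / (1/2) = 1/10.

1/10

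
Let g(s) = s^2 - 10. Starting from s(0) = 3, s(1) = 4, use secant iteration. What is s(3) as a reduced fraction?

g(3) = -1, g(4) = 6. s(2) = 4 - 6·(4 - 3)/(6 - (-1)) = 22/7.
g(4) = 6, g(22/7) = -6/49. s(3) = (22/7) - (-6/49)·((22/7) - 4)/((-6/49) - 6) = 79/25.

79/25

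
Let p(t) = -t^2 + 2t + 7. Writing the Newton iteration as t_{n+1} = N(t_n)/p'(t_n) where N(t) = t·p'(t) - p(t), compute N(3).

-16

p'(t) = -2t + 2.
N(t) = t·p'(t) - p(t) = t·(-2t + 2) - (-t^2 + 2t + 7) = -t^2 - 7.
N(3) = -16.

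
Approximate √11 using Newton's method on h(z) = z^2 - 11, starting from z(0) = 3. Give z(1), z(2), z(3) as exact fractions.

z(1) = 10/3, z(2) = 199/60, z(3) = 79201/23880

h'(z) = 2z.
h(3) = -2, h'(3) = 6, so z(1) = 3 - (-2)/6 = 10/3.
h(10/3) = 1/9, h'(10/3) = 20/3, so z(2) = (10/3) - (1/9)/(20/3) = 199/60.
h(199/60) = 1/3600, h'(199/60) = 199/30, so z(3) = (199/60) - (1/3600)/(199/30) = 79201/23880.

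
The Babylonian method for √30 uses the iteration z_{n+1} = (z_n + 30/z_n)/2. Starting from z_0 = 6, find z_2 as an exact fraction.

z_1 = (6 + 30/6)/2 = 11/2.
z_2 = (11/2 + 30/(11/2))/2 = 241/44.

241/44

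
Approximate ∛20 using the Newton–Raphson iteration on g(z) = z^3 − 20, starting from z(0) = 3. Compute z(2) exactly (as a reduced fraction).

301027/110889

g'(z) = 3z^2.
g(3) = 7, g'(3) = 27, so z(1) = 3 − 7/27 = 74/27.
g(74/27) = 11564/19683, g'(74/27) = 5476/243, so z(2) = (74/27) − (11564/19683)/(5476/243) = 301027/110889.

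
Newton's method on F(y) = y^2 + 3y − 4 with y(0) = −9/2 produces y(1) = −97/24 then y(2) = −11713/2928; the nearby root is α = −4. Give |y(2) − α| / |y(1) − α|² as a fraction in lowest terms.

12/61

y(1) − α = −97/24 − (−4) = −97/24 + 4 = −1/24, so |y(1) − α| = 1/24.
y(2) − α = −11713/2928 − (−4) = −11713/2928 + 4 = −1/2928, so |y(2) − α| = 1/2928.
|y(1) − α|² = 1/576.
Ratio = (1/2928) / (1/576) = 12/61.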